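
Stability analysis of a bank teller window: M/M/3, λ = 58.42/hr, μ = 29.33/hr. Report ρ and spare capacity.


Total capacity cμ = 3·29.33 = 87.99/hr
ρ = λ/(cμ) = 58.42/87.99 = 0.6639
Stable ⇔ ρ < 1: YES
Spare capacity = cμ − λ = 87.99 − 58.42 = 29.57/hr

Final: ρ = 0.6639; stable; margin = 29.57/hr


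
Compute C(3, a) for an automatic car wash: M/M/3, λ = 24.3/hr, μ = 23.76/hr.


a = λ/μ = 1.0227; ρ = a/3 = 0.3409
P₀ = 0.355086 (from M/M/c formula)
C(c,a) = [a^c/(c!(1−ρ))]·P₀ = [1.06974/(6·0.6591)]·0.355086
= 0.27051·0.355086 = 0.096054

Final: 0.096054


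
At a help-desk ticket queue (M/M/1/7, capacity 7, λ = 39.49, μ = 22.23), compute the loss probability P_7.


ρ = λ/μ = 39.49/22.23 = 1.7764
P_K = (1−ρ)ρ^K/(1−ρ^(K+1)) = (-0.7764·55.825638)/(1 − 99.170241)
= -43.344603/-98.170241 = 0.441525

Final: 0.441525


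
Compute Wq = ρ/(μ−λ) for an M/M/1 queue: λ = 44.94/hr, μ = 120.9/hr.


ρ = 44.94/120.9 = 0.3717
Wq = ρ/(μ−λ) = 0.3717/(120.9 − 44.94) = 0.3717/75.96 = 0.004894 hr

Final: 0.004894 hr


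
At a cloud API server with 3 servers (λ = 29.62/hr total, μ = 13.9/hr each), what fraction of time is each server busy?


ρ = λ/(cμ) = 29.62/(3·13.9) = 29.62/41.70 = 0.7103

Final: 0.7103


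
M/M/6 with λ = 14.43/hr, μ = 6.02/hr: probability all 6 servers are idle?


a = λ/μ = 14.43/6.02 = 2.3970; ρ = a/c = 0.3995
Σ_{k=0}^{5} a^k/k! (terms k=0..5) = 1.00000 + 2.39701 + 2.87283 + 2.29540 + 1.37552 + 0.65943 = 10.60019
Tail: a^6/(6!(1−ρ)) = 189.67891/(720·0.6005) = 0.43871
P₀ = 1/(10.60019 + 0.43871) = 1/11.03890 = 0.090589

Final: 0.090589


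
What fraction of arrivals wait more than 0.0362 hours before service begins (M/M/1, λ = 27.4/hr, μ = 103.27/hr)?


ρ = 27.4/103.27 = 0.2653
P(Wq > t) = ρ·e^{−(μ−λ)t} = 0.2653·e^{−2.7465}
= 0.2653·0.064152 = 0.017021

Final: 0.017021


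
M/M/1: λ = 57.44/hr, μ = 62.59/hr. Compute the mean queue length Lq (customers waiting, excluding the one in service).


ρ = 57.44/62.59 = 0.9177
Lq = ρ²/(1−ρ) = 0.8422/0.08228 = 10.2357

Final: 10.2357


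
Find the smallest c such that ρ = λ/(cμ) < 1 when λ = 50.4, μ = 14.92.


Stability requires cμ > λ ⇔ c > λ/μ.
λ/μ = 50.4/14.92 = 3.3780
Minimum integer c = ⌊3.3780⌋ + 1 = 4
Check: 4·14.92 = 59.68 > 50.4, while 3·14.92 = 44.76 ≤ 50.4

Final: 4 servers


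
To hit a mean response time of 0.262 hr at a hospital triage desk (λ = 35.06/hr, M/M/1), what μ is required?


W = 1/(μ−λ) ⇒ μ − λ = 1/W = 1/0.262 = 3.8168
μ = λ + 1/W = 35.06 + 3.8168 = 38.8768 per hr

Final: 38.8768 /hr


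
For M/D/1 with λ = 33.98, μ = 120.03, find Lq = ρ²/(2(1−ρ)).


ρ = 33.98/120.03 = 0.2831
M/D/1: Lq = ρ²/(2(1−ρ)) = 0.08014/(2·0.7169) = 0.05590

Final: 0.05590


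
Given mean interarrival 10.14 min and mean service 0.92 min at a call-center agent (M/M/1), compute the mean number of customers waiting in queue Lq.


λ = 60/10.14 = 5.9172 /hr
μ = 60/0.92 = 65.2174 /hr
ρ = λ/μ = 5.9172/65.2174 = 0.09073
Lq = ρ²/(1−ρ) = 0.008232/0.9093 = 0.009053

Final: 0.009053


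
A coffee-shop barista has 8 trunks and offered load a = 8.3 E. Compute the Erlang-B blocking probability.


B(c,a) = (a^c/c!) / Σ_{k=0}^{c} a^k/k!
a^8/8! = 558.604224
Σ terms (k=0..8): 1.00000 + 8.30000 + 34.44500 + 95.29783 + 197.74300 + 328.25339 + 454.08385 + 538.41371 + 558.60422 = 2216.141011
B = 558.604224/2216.141011 = 0.252062

Final: 0.252062


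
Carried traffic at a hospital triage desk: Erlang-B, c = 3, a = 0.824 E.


B(3,0.824) = 0.041319 (Erlang-B)
Carried load = a(1 − B) = 0.824·(1 − 0.041319) = 0.824·0.958681 = 0.7900 E

Final: 0.7900 Erlangs


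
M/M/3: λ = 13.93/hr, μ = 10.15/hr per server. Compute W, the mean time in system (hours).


a = 1.3724; ρ = 0.4575; P₀ = 0.243411
Lq = P₀·a^c·ρ/(c!(1−ρ)²) = 0.16299
Wq = Lq/λ = 0.16299/13.93 = 0.01170 hr
W = Wq + 1/μ = 0.01170 + 0.09852 = 0.11022 hr

Final: 0.11022 hr


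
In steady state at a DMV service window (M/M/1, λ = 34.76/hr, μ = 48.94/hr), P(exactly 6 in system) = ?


ρ = 34.76/48.94 = 0.7103
P_n = (1−ρ)·ρ^n = (1 − 0.7103)·0.7103^6 = 0.2897·0.128379 = 0.037197

Final: 0.037197


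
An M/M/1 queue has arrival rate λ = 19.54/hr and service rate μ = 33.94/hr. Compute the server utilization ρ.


ρ = λ/μ = 19.54/33.94 = 0.5757

Final: 0.5757


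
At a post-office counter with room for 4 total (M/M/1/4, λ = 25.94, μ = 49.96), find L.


ρ = 25.94/49.96 = 0.5192
L = ρ[1 − (K+1)ρ^K + Kρ^(K+1)] / [(1−ρ)(1−ρ^(K+1))]
Numerator: 0.5192·(1 − 5·0.072676 + 4·0.037734) = 0.408912
Denominator: (0.4808)·(0.962266) = 0.462642
L = 0.408912/0.462642 = 0.8839

Final: 0.8839


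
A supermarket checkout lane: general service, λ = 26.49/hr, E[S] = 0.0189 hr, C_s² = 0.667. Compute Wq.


ρ = λ·E[S] = 26.49·0.0189 = 0.5007
E[S²] = E[S]²(1+C_s²) = 0.0189²·(1+0.667) = 0.0005955
Wq = λ·E[S²]/(2(1−ρ)) = 26.49·0.0005955/(2·0.4993) = 0.01579 hr

Final: 0.01579 hr


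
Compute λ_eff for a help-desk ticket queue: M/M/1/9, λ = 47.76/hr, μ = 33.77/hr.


ρ = 1.4143; P_K = (1−ρ)ρ^9/(1−ρ^10) = 0.302368
λ_eff = λ(1 − P_K) = 47.76·(1 − 0.302368) = 47.76·0.697632 = 33.3189 /hr

Final: 33.3189 /hr


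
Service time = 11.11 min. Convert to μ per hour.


μ = 1/(service time) in consistent units.
1 hour = 60 min, so μ = 60/11.11 = 5.4005 per hour

Final: 5.4005 /hr


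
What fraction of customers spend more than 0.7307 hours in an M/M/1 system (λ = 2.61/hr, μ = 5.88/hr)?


W ~ Exponential(μ−λ) for M/M/1.
μ − λ = 5.88 − 2.61 = 3.2700
P(W > t) = e^{−(μ−λ)t} = e^{−2.3894} = 0.091686

Final: 0.091686


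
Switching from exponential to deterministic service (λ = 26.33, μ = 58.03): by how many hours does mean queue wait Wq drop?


ρ = 26.33/58.03 = 0.4537
Wq(M/M/1) = ρ/(μ−λ) = 0.4537/31.70 = 0.01431 hr
Wq(M/D/1) = ρ/(2(μ−λ)) = 0.007157 hr
Savings = 0.01431 − 0.007157 = 0.007157 hr

Final: 0.007157 hr


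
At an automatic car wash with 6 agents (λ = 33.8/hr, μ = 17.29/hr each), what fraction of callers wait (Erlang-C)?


a = λ/μ = 1.9549; ρ = a/6 = 0.3258
P₀ = 0.141398 (from M/M/c formula)
C(c,a) = [a^c/(c!(1−ρ))]·P₀ = [55.81234/(720·0.6742)]·0.141398
= 0.11498·0.141398 = 0.016258

Final: 0.016258


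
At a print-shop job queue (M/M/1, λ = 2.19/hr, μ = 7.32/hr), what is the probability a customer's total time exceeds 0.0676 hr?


W ~ Exponential(μ−λ) for M/M/1.
μ − λ = 7.32 − 2.19 = 5.1300
P(W > t) = e^{−(μ−λ)t} = e^{−0.3468} = 0.706955

Final: 0.706955


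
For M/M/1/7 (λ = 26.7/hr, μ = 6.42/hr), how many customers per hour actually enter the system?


ρ = 4.1589; P_K = (1−ρ)ρ^7/(1−ρ^8) = 0.759559
λ_eff = λ(1 − P_K) = 26.7·(1 − 0.759559) = 26.7·0.240441 = 6.4198 /hr

Final: 6.4198 /hr


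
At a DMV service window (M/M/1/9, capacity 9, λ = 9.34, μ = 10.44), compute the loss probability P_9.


ρ = λ/μ = 9.34/10.44 = 0.8946
P_K = (1−ρ)ρ^K/(1−ρ^(K+1)) = (0.1054·0.367128)/(1 − 0.328446)
= 0.038682/0.671554 = 0.057601

Final: 0.057601


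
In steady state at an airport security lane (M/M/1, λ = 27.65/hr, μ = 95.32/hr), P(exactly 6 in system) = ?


ρ = 27.65/95.32 = 0.2901
P_n = (1−ρ)·ρ^n = (1 − 0.2901)·0.2901^6 = 0.7099·0.0005958 = 0.0004229

Final: 0.0004229


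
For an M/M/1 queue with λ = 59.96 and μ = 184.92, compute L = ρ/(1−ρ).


ρ = λ/μ = 59.96/184.92 = 0.3242
L = ρ/(1−ρ) = 0.3242/(1 − 0.3242) = 0.3242/0.6758 = 0.4798

Final: 0.4798


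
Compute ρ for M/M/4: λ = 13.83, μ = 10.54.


ρ = λ/(cμ) = 13.83/(4·10.54) = 13.83/42.16 = 0.3280

Final: 0.3280


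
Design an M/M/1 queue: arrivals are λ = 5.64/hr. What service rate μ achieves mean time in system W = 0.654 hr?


W = 1/(μ−λ) ⇒ μ − λ = 1/W = 1/0.654 = 1.5291
μ = λ + 1/W = 5.64 + 1.5291 = 7.1691 per hr

Final: 7.1691 /hr


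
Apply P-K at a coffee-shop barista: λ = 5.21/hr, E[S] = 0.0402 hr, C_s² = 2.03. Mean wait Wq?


ρ = λ·E[S] = 5.21·0.0402 = 0.2094
E[S²] = E[S]²(1+C_s²) = 0.0402²·(1+2.03) = 0.004897
Wq = λ·E[S²]/(2(1−ρ)) = 5.21·0.004897/(2·0.7906) = 0.01613 hr

Final: 0.01613 hr


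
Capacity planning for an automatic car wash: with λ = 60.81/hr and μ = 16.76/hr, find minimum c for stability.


Stability requires cμ > λ ⇔ c > λ/μ.
λ/μ = 60.81/16.76 = 3.6283
Minimum integer c = ⌊3.6283⌋ + 1 = 4
Check: 4·16.76 = 67.04 > 60.81, while 3·16.76 = 50.28 ≤ 60.81

Final: 4 servers


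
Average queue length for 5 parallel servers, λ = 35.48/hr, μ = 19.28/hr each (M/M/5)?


a = λ/μ = 1.8402; ρ = a/5 = 0.3680
P₀ = 0.158019
Lq = P₀·a^c·ρ / (c!·(1−ρ)²) = 0.158019·21.10488·0.3680/(120·0.39936)
= 0.02561

Final: 0.02561


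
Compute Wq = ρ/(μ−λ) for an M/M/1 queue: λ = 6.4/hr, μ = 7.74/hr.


ρ = 6.4/7.74 = 0.8269
Wq = ρ/(μ−λ) = 0.8269/(7.74 − 6.4) = 0.8269/1.34 = 0.6171 hr

Final: 0.6171 hr


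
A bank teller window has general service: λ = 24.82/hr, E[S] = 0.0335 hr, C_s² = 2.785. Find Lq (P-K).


ρ = λ·E[S] = 24.82·0.0335 = 0.8315
Lq = ρ²(1+C_s²)/(2(1−ρ)) = 0.6913·(1+2.785)/(2·0.1685)
= 0.6913·3.7850/0.3371 = 7.76340

Final: 7.76340


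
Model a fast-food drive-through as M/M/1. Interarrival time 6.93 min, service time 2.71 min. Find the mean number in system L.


λ = 60/6.93 = 8.6580 /hr
μ = 60/2.71 = 22.1402 /hr
ρ = λ/μ = 8.6580/22.1402 = 0.3911
L = ρ/(1−ρ) = 0.3911/0.6089 = 0.6422

Final: 0.6422


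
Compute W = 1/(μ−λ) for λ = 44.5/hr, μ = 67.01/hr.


W = 1/(μ−λ) = 1/(67.01 − 44.5) = 1/22.51 = 0.04442 hr

Final: 0.04442 hr


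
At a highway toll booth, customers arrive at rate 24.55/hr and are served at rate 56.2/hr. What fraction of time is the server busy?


ρ = λ/μ = 24.55/56.2 = 0.4368

Final: 0.4368


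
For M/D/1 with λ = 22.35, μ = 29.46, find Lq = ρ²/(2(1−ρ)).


ρ = 22.35/29.46 = 0.7587
M/D/1: Lq = ρ²/(2(1−ρ)) = 0.5756/(2·0.2413) = 1.19240

Final: 1.19240


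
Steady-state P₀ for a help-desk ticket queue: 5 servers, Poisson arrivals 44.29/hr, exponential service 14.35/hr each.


a = λ/μ = 44.29/14.35 = 3.0864; ρ = a/c = 0.6173
Σ_{k=0}^{4} a^k/k! (terms k=0..4) = 1.00000 + 3.08641 + 4.76297 + 4.90016 + 3.78098 = 17.53051
Tail: a^5/(5!(1−ρ)) = 280.07149/(120·0.3827) = 6.09830
P₀ = 1/(17.53051 + 6.09830) = 1/23.62882 = 0.042321

Final: 0.042321


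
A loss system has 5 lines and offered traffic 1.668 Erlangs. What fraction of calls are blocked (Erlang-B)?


B(c,a) = (a^c/c!) / Σ_{k=0}^{c} a^k/k!
a^5/5! = 0.107597
Σ terms (k=0..5): 1.00000 + 1.66800 + 1.39111 + 0.77346 + 0.32253 + 0.10760 = 5.262699
B = 0.107597/5.262699 = 0.020445

Final: 0.020445


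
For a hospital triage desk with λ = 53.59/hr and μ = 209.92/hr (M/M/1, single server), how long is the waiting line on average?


ρ = 53.59/209.92 = 0.2553
Lq = ρ²/(1−ρ) = 0.06517/0.7447 = 0.08751

Final: 0.08751


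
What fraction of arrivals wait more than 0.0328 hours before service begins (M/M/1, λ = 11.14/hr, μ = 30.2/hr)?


ρ = 11.14/30.2 = 0.3689
P(Wq > t) = ρ·e^{−(μ−λ)t} = 0.3689·e^{−0.6252}
= 0.3689·0.535172 = 0.197411

Final: 0.197411


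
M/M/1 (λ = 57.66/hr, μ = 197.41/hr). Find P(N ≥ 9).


ρ = 57.66/197.41 = 0.2921
P(N ≥ n) = ρ^n = 0.2921^9 = 0.00001547

Final: 0.00001547


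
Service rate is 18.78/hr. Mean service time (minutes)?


Mean service time = 1/μ = 1/18.78 hour = 0.05325 hour
In minutes: 0.05325 × 60 = 3.1949 min

Final: 3.1949 min


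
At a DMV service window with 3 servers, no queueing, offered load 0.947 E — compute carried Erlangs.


B(3,0.947) = 0.055794 (Erlang-B)
Carried load = a(1 − B) = 0.947·(1 − 0.055794) = 0.947·0.944206 = 0.8942 E

Final: 0.8942 Erlangs


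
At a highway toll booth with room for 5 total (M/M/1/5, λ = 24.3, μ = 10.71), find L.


ρ = 24.3/10.71 = 2.2689
L = ρ[1 − (K+1)ρ^K + Kρ^(K+1)] / [(1−ρ)(1−ρ^(K+1))]
Numerator: 2.2689·(1 − 6·60.129005 + 5·136.427153) = 731.408986
Denominator: (-1.2689)·(-135.427153) = 171.844539
L = 731.408986/171.844539 = 4.2562

Final: 4.2562


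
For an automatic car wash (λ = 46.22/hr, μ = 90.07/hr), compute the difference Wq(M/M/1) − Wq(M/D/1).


ρ = 46.22/90.07 = 0.5132
Wq(M/M/1) = ρ/(μ−λ) = 0.5132/43.85 = 0.01170 hr
Wq(M/D/1) = ρ/(2(μ−λ)) = 0.005851 hr
Savings = 0.01170 − 0.005851 = 0.005851 hr

Final: 0.005851 hr


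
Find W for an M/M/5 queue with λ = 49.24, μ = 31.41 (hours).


a = 1.5677; ρ = 0.3135; P₀ = 0.208112
Lq = P₀·a^c·ρ/(c!(1−ρ)²) = 0.01092
Wq = Lq/λ = 0.01092/49.24 = 0.0002219 hr
W = Wq + 1/μ = 0.0002219 + 0.03184 = 0.03206 hr

Final: 0.03206 hr


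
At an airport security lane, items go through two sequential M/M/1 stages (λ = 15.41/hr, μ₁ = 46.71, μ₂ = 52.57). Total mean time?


Each node sees arrival rate λ = 15.41/hr (tandem ⇒ throughput preserved).
W₁ = 1/(μ₁−λ) = 1/(46.71−15.41) = 0.03195 hr
W₂ = 1/(μ₂−λ) = 1/(52.57−15.41) = 0.02691 hr
W_total = W₁ + W₂ = 0.03195 + 0.02691 = 0.05886 hr

Final: 0.05886 hr


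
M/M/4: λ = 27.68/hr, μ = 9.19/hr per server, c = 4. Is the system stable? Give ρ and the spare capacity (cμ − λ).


Total capacity cμ = 4·9.19 = 36.76/hr
ρ = λ/(cμ) = 27.68/36.76 = 0.7530
Stable ⇔ ρ < 1: YES
Spare capacity = cμ − λ = 36.76 − 27.68 = 9.08/hr

Final: ρ = 0.7530; stable; margin = 9.08/hr


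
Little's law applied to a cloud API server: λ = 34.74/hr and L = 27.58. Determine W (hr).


W = L/λ = 27.58/34.74 = 0.7939 hr

Final: 0.7939 hr


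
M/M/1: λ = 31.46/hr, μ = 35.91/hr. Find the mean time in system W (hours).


W = 1/(μ−λ) = 1/(35.91 − 31.46) = 1/4.45 = 0.2247 hr

Final: 0.2247 hr


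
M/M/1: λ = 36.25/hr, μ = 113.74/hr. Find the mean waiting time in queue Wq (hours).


ρ = 36.25/113.74 = 0.3187
Wq = ρ/(μ−λ) = 0.3187/(113.74 − 36.25) = 0.3187/77.49 = 0.004113 hr

Final: 0.004113 hr


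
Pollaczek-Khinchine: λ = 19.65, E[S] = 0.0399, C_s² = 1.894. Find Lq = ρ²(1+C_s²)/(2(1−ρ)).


ρ = λ·E[S] = 19.65·0.0399 = 0.7840
Lq = ρ²(1+C_s²)/(2(1−ρ)) = 0.6147·(1+1.894)/(2·0.2160)
= 0.6147·2.8940/0.4319 = 4.11866

Final: 4.11866


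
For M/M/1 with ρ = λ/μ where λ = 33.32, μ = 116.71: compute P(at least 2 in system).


ρ = 33.32/116.71 = 0.2855
P(N ≥ n) = ρ^n = 0.2855^2 = 0.081507

Final: 0.081507


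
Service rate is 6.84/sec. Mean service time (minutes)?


Mean service time = 1/μ = 1/6.84 second = 0.14620 second
In minutes: 0.14620 × 0.0166667 = 0.002437 min

Final: 0.002437 min


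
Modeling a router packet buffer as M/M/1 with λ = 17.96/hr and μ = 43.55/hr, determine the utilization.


ρ = λ/μ = 17.96/43.55 = 0.4124

Final: 0.4124


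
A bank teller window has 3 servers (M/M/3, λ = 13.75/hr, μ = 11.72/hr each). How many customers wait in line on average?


a = λ/μ = 1.1732; ρ = a/3 = 0.3911
P₀ = 0.302718
Lq = P₀·a^c·ρ / (c!·(1−ρ)²) = 0.302718·1.61482·0.3911/(6·0.37080)
= 0.08593

Final: 0.08593


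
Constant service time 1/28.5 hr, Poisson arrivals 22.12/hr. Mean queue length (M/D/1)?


ρ = 22.12/28.5 = 0.7761
M/D/1: Lq = ρ²/(2(1−ρ)) = 0.6024/(2·0.2239) = 1.34547

Final: 1.34547


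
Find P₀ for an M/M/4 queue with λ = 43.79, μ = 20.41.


a = λ/μ = 43.79/20.41 = 2.1455; ρ = a/c = 0.5364
Σ_{k=0}^{3} a^k/k! (terms k=0..3) = 1.00000 + 2.14552 + 2.30162 + 1.64606 = 7.09319
Tail: a^4/(4!(1−ρ)) = 21.18984/(24·0.4636) = 1.90438
P₀ = 1/(7.09319 + 1.90438) = 1/8.99757 = 0.111141

Final: 0.111141


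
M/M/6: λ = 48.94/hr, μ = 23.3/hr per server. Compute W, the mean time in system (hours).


a = 2.1004; ρ = 0.3501; P₀ = 0.122160
Lq = P₀·a^c·ρ/(c!(1−ρ)²) = 0.01207
Wq = Lq/λ = 0.01207/48.94 = 0.0002467 hr
W = Wq + 1/μ = 0.0002467 + 0.04292 = 0.04317 hr

Final: 0.04317 hr


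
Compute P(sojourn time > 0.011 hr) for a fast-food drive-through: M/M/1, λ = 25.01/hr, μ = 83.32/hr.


W ~ Exponential(μ−λ) for M/M/1.
μ − λ = 83.32 − 25.01 = 58.3100
P(W > t) = e^{−(μ−λ)t} = e^{−0.6414} = 0.526549

Final: 0.526549


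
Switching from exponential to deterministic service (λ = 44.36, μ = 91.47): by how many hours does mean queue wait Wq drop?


ρ = 44.36/91.47 = 0.4850
Wq(M/M/1) = ρ/(μ−λ) = 0.4850/47.11 = 0.01029 hr
Wq(M/D/1) = ρ/(2(μ−λ)) = 0.005147 hr
Savings = 0.01029 − 0.005147 = 0.005147 hr

Final: 0.005147 hr


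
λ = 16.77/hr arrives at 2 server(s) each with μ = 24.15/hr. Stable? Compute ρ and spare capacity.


Total capacity cμ = 2·24.15 = 48.30/hr
ρ = λ/(cμ) = 16.77/48.30 = 0.3472
Stable ⇔ ρ < 1: YES
Spare capacity = cμ − λ = 48.30 − 16.77 = 31.53/hr

Final: ρ = 0.3472; stable; margin = 31.53/hr


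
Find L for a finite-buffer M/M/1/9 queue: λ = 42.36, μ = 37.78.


ρ = 42.36/37.78 = 1.1212
L = ρ[1 − (K+1)ρ^K + Kρ^(K+1)] / [(1−ρ)(1−ρ^(K+1))]
Numerator: 1.1212·(1 − 10·2.800567 + 9·3.140075) = 1.407143
Denominator: (-0.1212)·(-2.140075) = 0.259437
L = 1.407143/0.259437 = 5.4238

Final: 5.4238


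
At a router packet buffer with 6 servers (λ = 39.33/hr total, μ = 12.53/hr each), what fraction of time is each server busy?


ρ = λ/(cμ) = 39.33/(6·12.53) = 39.33/75.18 = 0.5231

Final: 0.5231


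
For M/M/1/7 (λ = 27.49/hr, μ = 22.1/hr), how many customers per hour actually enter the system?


ρ = 1.2439; P_K = (1−ρ)ρ^7/(1−ρ^8) = 0.237512
λ_eff = λ(1 − P_K) = 27.49·(1 − 0.237512) = 27.49·0.762488 = 20.9608 /hr

Final: 20.9608 /hr


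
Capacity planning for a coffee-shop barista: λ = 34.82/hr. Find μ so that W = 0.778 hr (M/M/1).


W = 1/(μ−λ) ⇒ μ − λ = 1/W = 1/0.778 = 1.2853
μ = λ + 1/W = 34.82 + 1.2853 = 36.1053 per hr

Final: 36.1053 /hr


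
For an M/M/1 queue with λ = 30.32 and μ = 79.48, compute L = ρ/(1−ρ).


ρ = λ/μ = 30.32/79.48 = 0.3815
L = ρ/(1−ρ) = 0.3815/(1 − 0.3815) = 0.3815/0.6185 = 0.6168

Final: 0.6168


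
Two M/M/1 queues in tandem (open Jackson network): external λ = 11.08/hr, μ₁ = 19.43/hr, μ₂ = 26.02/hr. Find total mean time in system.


Each node sees arrival rate λ = 11.08/hr (tandem ⇒ throughput preserved).
W₁ = 1/(μ₁−λ) = 1/(19.43−11.08) = 0.11976 hr
W₂ = 1/(μ₂−λ) = 1/(26.02−11.08) = 0.06693 hr
W_total = W₁ + W₂ = 0.11976 + 0.06693 = 0.18669 hr

Final: 0.18669 hr


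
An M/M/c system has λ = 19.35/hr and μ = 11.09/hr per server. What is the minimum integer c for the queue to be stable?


Stability requires cμ > λ ⇔ c > λ/μ.
λ/μ = 19.35/11.09 = 1.7448
Minimum integer c = ⌊1.7448⌋ + 1 = 2
Check: 2·11.09 = 22.18 > 19.35, while 1·11.09 = 11.09 ≤ 19.35

Final: 2 servers


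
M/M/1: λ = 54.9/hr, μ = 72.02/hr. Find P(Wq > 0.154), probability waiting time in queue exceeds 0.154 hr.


ρ = 54.9/72.02 = 0.7623
P(Wq > t) = ρ·e^{−(μ−λ)t} = 0.7623·e^{−2.6365}
= 0.7623·0.071613 = 0.054590

Final: 0.054590


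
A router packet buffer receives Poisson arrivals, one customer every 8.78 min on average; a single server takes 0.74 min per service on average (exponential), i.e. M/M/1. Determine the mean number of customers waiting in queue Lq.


λ = 60/8.78 = 6.8337 /hr
μ = 60/0.74 = 81.0811 /hr
ρ = λ/μ = 6.8337/81.0811 = 0.08428
Lq = ρ²/(1−ρ) = 0.007104/0.9157 = 0.007757

Final: 0.007757


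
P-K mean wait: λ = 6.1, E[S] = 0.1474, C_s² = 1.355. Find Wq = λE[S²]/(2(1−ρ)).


ρ = λ·E[S] = 6.1·0.1474 = 0.8991
E[S²] = E[S]²(1+C_s²) = 0.1474²·(1+1.355) = 0.051167
Wq = λ·E[S²]/(2(1−ρ)) = 6.1·0.051167/(2·0.1009) = 1.54727 hr

Final: 1.54727 hr


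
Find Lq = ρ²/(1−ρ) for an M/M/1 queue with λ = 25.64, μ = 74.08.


ρ = 25.64/74.08 = 0.3461
Lq = ρ²/(1−ρ) = 0.1198/0.6539 = 0.1832

Final: 0.1832


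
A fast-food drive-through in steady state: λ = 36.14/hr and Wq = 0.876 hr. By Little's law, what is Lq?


Lq = λWq = 36.14·0.876 = 31.6586

Final: 31.6586


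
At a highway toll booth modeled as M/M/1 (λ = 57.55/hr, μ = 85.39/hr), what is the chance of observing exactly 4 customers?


ρ = 57.55/85.39 = 0.6740
P_n = (1−ρ)·ρ^n = (1 − 0.6740)·0.6740^4 = 0.3260·0.206326 = 0.067269

Final: 0.067269


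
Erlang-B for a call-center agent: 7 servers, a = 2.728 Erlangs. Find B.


B(c,a) = (a^c/c!) / Σ_{k=0}^{c} a^k/k!
a^7/7! = 0.223090
Σ terms (k=0..7): 1.00000 + 2.72800 + 3.72099 + 3.38362 + 2.30763 + 1.25904 + 0.57244 + 0.22309 = 15.194822
B = 0.223090/15.194822 = 0.014682

Final: 0.014682


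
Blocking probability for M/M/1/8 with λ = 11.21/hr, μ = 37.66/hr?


ρ = λ/μ = 11.21/37.66 = 0.2977
P_K = (1−ρ)ρ^K/(1−ρ^(K+1)) = (0.7023·0.00006163)/(1 − 0.00001835)
= 0.00004329/0.999982 = 0.00004329

Final: 0.00004329


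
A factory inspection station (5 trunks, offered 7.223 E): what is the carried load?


B(5,7.223) = 0.437638 (Erlang-B)
Carried load = a(1 − B) = 7.223·(1 − 0.437638) = 7.223·0.562362 = 4.0619 E

Final: 4.0619 Erlangs


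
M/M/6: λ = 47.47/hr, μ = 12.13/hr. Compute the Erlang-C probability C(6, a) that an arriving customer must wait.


a = λ/μ = 3.9134; ρ = a/6 = 0.6522
P₀ = 0.018407 (from M/M/c formula)
C(c,a) = [a^c/(c!(1−ρ))]·P₀ = [3592.11792/(720·0.3478)]·0.018407
= 14.34624·0.018407 = 0.264066

Final: 0.264066


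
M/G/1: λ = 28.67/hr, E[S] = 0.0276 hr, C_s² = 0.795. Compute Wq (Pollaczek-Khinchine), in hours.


ρ = λ·E[S] = 28.67·0.0276 = 0.7913
E[S²] = E[S]²(1+C_s²) = 0.0276²·(1+0.795) = 0.001367
Wq = λ·E[S²]/(2(1−ρ)) = 28.67·0.001367/(2·0.2087) = 0.09392 hr

Final: 0.09392 hr


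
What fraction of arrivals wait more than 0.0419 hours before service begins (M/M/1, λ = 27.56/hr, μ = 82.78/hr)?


ρ = 27.56/82.78 = 0.3329
P(Wq > t) = ρ·e^{−(μ−λ)t} = 0.3329·e^{−2.3137}
= 0.3329·0.098893 = 0.032924

Final: 0.032924


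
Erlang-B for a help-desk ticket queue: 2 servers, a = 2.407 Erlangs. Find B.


B(c,a) = (a^c/c!) / Σ_{k=0}^{c} a^k/k!
a^2/2! = 2.896825
Σ terms (k=0..2): 1.00000 + 2.40700 + 2.89682 = 6.303825
B = 2.896825/6.303825 = 0.459534

Final: 0.459534


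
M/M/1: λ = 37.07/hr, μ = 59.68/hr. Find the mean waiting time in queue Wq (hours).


ρ = 37.07/59.68 = 0.6211
Wq = ρ/(μ−λ) = 0.6211/(59.68 − 37.07) = 0.6211/22.61 = 0.02747 hr

Final: 0.02747 hr


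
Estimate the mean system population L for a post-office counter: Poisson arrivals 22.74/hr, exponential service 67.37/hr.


ρ = λ/μ = 22.74/67.37 = 0.3375
L = ρ/(1−ρ) = 0.3375/(1 − 0.3375) = 0.3375/0.6625 = 0.5095

Final: 0.5095


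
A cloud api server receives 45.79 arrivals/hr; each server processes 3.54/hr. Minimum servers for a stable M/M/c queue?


Stability requires cμ > λ ⇔ c > λ/μ.
λ/μ = 45.79/3.54 = 12.9350
Minimum integer c = ⌊12.9350⌋ + 1 = 13
Check: 13·3.54 = 46.02 > 45.79, while 12·3.54 = 42.48 ≤ 45.79

Final: 13 servers


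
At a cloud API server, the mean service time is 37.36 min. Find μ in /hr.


μ = 1/(service time) in consistent units.
1 hour = 60 min, so μ = 60/37.36 = 1.6060 per hour

Final: 1.6060 /hr


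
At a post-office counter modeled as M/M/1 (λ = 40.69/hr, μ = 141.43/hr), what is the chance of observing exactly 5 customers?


ρ = 40.69/141.43 = 0.2877
P_n = (1−ρ)·ρ^n = (1 − 0.2877)·0.2877^5 = 0.7123·0.001971 = 0.001404

Final: 0.001404


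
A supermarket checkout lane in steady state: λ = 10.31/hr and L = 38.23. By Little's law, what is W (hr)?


W = L/λ = 38.23/10.31 = 3.7081 hr

Final: 3.7081 hr


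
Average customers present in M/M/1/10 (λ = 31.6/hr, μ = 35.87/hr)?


ρ = 31.6/35.87 = 0.8810
L = ρ[1 − (K+1)ρ^K + Kρ^(K+1)] / [(1−ρ)(1−ρ^(K+1))]
Numerator: 0.8810·(1 − 11·0.281551 + 10·0.248035) = 0.337661
Denominator: (0.1190)·(0.751965) = 0.089515
L = 0.337661/0.089515 = 3.7721

Final: 3.7721


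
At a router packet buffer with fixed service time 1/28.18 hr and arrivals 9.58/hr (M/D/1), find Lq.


ρ = 9.58/28.18 = 0.3400
M/D/1: Lq = ρ²/(2(1−ρ)) = 0.1156/(2·0.6600) = 0.08755

Final: 0.08755


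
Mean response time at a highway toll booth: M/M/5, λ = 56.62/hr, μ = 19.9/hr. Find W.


a = 2.8452; ρ = 0.5690; P₀ = 0.055347
Lq = P₀·a^c·ρ/(c!(1−ρ)²) = 0.26350
Wq = Lq/λ = 0.26350/56.62 = 0.004654 hr
W = Wq + 1/μ = 0.004654 + 0.05025 = 0.05491 hr

Final: 0.05491 hr


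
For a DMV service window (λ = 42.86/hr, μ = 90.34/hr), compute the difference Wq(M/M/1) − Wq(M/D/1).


ρ = 42.86/90.34 = 0.4744
Wq(M/M/1) = ρ/(μ−λ) = 0.4744/47.48 = 0.009992 hr
Wq(M/D/1) = ρ/(2(μ−λ)) = 0.004996 hr
Savings = 0.009992 − 0.004996 = 0.004996 hr

Final: 0.004996 hr


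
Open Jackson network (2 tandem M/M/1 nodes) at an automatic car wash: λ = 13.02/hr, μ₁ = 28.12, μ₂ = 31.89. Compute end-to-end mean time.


Each node sees arrival rate λ = 13.02/hr (tandem ⇒ throughput preserved).
W₁ = 1/(μ₁−λ) = 1/(28.12−13.02) = 0.06623 hr
W₂ = 1/(μ₂−λ) = 1/(31.89−13.02) = 0.05299 hr
W_total = W₁ + W₂ = 0.06623 + 0.05299 = 0.11922 hr

Final: 0.11922 hr


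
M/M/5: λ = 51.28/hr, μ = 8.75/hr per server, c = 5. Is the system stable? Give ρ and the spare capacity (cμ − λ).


Total capacity cμ = 5·8.75 = 43.75/hr
ρ = λ/(cμ) = 51.28/43.75 = 1.1721
Stable ⇔ ρ < 1: NO
Spare capacity = cμ − λ = 43.75 − 51.28 = -7.53/hr

Final: ρ = 1.1721; unstable; margin = -7.53/hr


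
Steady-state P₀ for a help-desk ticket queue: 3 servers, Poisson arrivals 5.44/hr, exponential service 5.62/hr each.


a = λ/μ = 5.44/5.62 = 0.9680; ρ = a/c = 0.3227
Σ_{k=0}^{2} a^k/k! (terms k=0..2) = 1.00000 + 0.96797 + 0.46848 = 2.43646
Tail: a^3/(3!(1−ρ)) = 0.90696/(6·0.6773) = 0.22317
P₀ = 1/(2.43646 + 0.22317) = 1/2.65962 = 0.375993

Final: 0.375993


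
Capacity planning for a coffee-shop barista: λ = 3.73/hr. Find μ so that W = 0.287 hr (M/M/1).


W = 1/(μ−λ) ⇒ μ − λ = 1/W = 1/0.287 = 3.4843
μ = λ + 1/W = 3.73 + 3.4843 = 7.2143 per hr

Final: 7.2143 /hr


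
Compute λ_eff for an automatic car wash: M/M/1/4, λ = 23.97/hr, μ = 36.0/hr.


ρ = 0.6658; P_K = (1−ρ)ρ^4/(1−ρ^5) = 0.075568
λ_eff = λ(1 − P_K) = 23.97·(1 − 0.075568) = 23.97·0.924432 = 22.1586 /hr

Final: 22.1586 /hr


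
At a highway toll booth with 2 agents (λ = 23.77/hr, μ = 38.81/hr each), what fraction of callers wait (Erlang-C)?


a = λ/μ = 0.6125; ρ = a/2 = 0.3062
P₀ = 0.531117 (from M/M/c formula)
C(c,a) = [a^c/(c!(1−ρ))]·P₀ = [0.37512/(2·0.6938)]·0.531117
= 0.27035·0.531117 = 0.143588

Final: 0.143588


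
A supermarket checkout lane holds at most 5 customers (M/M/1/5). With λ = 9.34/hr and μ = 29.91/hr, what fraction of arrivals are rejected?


ρ = λ/μ = 9.34/29.91 = 0.3123
P_K = (1−ρ)ρ^K/(1−ρ^(K+1)) = (0.6877·0.002969)/(1 − 0.0009272)
= 0.002042/0.999073 = 0.002044

Final: 0.002044


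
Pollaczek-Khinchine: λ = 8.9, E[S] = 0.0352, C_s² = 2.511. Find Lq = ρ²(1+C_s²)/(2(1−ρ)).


ρ = λ·E[S] = 8.9·0.0352 = 0.3133
Lq = ρ²(1+C_s²)/(2(1−ρ)) = 0.09814·(1+2.511)/(2·0.6867)
= 0.09814·3.5110/1.3734 = 0.25089

Final: 0.25089


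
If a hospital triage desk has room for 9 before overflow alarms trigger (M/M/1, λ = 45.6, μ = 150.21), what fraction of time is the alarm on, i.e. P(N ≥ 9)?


ρ = 45.6/150.21 = 0.3036
P(N ≥ n) = ρ^n = 0.3036^9 = 0.00002190

Final: 0.00002190


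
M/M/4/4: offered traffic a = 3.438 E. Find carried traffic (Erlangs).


B(4,3.438) = 0.253737 (Erlang-B)
Carried load = a(1 − B) = 3.438·(1 − 0.253737) = 3.438·0.746263 = 2.5657 E

Final: 2.5657 Erlangs


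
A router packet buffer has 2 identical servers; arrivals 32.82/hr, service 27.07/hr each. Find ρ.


ρ = λ/(cμ) = 32.82/(2·27.07) = 32.82/54.14 = 0.6062

Final: 0.6062


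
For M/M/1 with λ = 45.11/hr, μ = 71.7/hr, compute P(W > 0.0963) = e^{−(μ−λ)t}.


W ~ Exponential(μ−λ) for M/M/1.
μ − λ = 71.7 − 45.11 = 26.5900
P(W > t) = e^{−(μ−λ)t} = e^{−2.5606} = 0.077257

Final: 0.077257


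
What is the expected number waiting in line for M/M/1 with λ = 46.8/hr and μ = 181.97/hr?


ρ = 46.8/181.97 = 0.2572
Lq = ρ²/(1−ρ) = 0.06614/0.7428 = 0.08905

Final: 0.08905


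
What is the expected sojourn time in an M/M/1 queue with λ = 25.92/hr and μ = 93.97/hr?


W = 1/(μ−λ) = 1/(93.97 − 25.92) = 1/68.05 = 0.01470 hr

Final: 0.01470 hr


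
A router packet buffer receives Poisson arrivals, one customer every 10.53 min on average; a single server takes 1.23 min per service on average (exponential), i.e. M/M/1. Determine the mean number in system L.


λ = 60/10.53 = 5.6980 /hr
μ = 60/1.23 = 48.7805 /hr
ρ = λ/μ = 5.6980/48.7805 = 0.1168
L = ρ/(1−ρ) = 0.1168/0.8832 = 0.1323

Final: 0.1323


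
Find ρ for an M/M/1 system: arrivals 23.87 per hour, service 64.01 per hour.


ρ = λ/μ = 23.87/64.01 = 0.3729

Final: 0.3729


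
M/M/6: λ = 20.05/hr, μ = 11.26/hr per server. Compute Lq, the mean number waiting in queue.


a = λ/μ = 1.7806; ρ = a/6 = 0.2968
P₀ = 0.168408
Lq = P₀·a^c·ρ / (c!·(1−ρ)²) = 0.168408·31.87542·0.2968/(720·0.49453)
= 0.004474

Final: 0.004474


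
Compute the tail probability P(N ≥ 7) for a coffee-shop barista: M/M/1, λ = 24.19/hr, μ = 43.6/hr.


ρ = 24.19/43.6 = 0.5548
P(N ≥ n) = ρ^n = 0.5548^7 = 0.016183

Final: 0.016183


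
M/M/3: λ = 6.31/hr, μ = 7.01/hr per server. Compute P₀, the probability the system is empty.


a = λ/μ = 6.31/7.01 = 0.9001; ρ = a/c = 0.3000
Σ_{k=0}^{2} a^k/k! (terms k=0..2) = 1.00000 + 0.90014 + 0.40513 = 2.30527
Tail: a^3/(3!(1−ρ)) = 0.72935/(6·0.7000) = 0.17367
P₀ = 1/(2.30527 + 0.17367) = 1/2.47894 = 0.403399

Final: 0.403399


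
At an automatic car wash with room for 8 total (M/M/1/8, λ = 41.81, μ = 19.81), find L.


ρ = 41.81/19.81 = 2.1106
L = ρ[1 − (K+1)ρ^K + Kρ^(K+1)] / [(1−ρ)(1−ρ^(K+1))]
Numerator: 2.1106·(1 − 9·393.700110 + 8·830.923857) = 6553.448115
Denominator: (-1.1106)·(-829.923857) = 921.672127
L = 6553.448115/921.672127 = 7.1104

Final: 7.1104


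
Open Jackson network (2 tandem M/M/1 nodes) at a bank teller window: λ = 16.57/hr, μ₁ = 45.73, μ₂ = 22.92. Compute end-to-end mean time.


Each node sees arrival rate λ = 16.57/hr (tandem ⇒ throughput preserved).
W₁ = 1/(μ₁−λ) = 1/(45.73−16.57) = 0.03429 hr
W₂ = 1/(μ₂−λ) = 1/(22.92−16.57) = 0.15748 hr
W_total = W₁ + W₂ = 0.03429 + 0.15748 = 0.19177 hr

Final: 0.19177 hr


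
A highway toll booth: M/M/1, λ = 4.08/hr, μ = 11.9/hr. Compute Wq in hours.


ρ = 4.08/11.9 = 0.3429
Wq = ρ/(μ−λ) = 0.3429/(11.9 − 4.08) = 0.3429/7.82 = 0.04384 hr

Final: 0.04384 hr


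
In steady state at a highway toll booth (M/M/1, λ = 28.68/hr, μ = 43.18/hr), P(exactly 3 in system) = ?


ρ = 28.68/43.18 = 0.6642
P_n = (1−ρ)·ρ^n = (1 − 0.6642)·0.6642^3 = 0.3358·0.293015 = 0.098395

Final: 0.098395


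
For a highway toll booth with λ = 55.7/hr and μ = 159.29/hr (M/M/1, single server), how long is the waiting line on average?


ρ = 55.7/159.29 = 0.3497
Lq = ρ²/(1−ρ) = 0.1223/0.6503 = 0.1880

Final: 0.1880


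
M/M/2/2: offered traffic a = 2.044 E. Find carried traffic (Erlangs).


B(2,2.044) = 0.406971 (Erlang-B)
Carried load = a(1 − B) = 2.044·(1 − 0.406971) = 2.044·0.593029 = 1.2122 E

Final: 1.2122 Erlangs


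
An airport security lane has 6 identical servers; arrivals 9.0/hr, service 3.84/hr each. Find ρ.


ρ = λ/(cμ) = 9.0/(6·3.84) = 9.0/23.04 = 0.3906

Final: 0.3906


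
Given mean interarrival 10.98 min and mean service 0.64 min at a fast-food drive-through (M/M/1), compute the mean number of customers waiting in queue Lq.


λ = 60/10.98 = 5.4645 /hr
μ = 60/0.64 = 93.7500 /hr
ρ = λ/μ = 5.4645/93.7500 = 0.05829
Lq = ρ²/(1−ρ) = 0.003397/0.9417 = 0.003608

Final: 0.003608


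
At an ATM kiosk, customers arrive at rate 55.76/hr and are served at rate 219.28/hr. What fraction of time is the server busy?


ρ = λ/μ = 55.76/219.28 = 0.2543

Final: 0.2543


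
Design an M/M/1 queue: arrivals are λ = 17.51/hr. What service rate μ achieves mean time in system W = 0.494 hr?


W = 1/(μ−λ) ⇒ μ − λ = 1/W = 1/0.494 = 2.0243
μ = λ + 1/W = 17.51 + 2.0243 = 19.5343 per hr

Final: 19.5343 /hr


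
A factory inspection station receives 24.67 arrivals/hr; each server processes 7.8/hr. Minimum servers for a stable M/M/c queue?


Stability requires cμ > λ ⇔ c > λ/μ.
λ/μ = 24.67/7.8 = 3.1628
Minimum integer c = ⌊3.1628⌋ + 1 = 4
Check: 4·7.8 = 31.20 > 24.67, while 3·7.8 = 23.40 ≤ 24.67

Final: 4 servers


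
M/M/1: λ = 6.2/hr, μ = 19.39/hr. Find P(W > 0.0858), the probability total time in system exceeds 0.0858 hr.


W ~ Exponential(μ−λ) for M/M/1.
μ − λ = 19.39 − 6.2 = 13.1900
P(W > t) = e^{−(μ−λ)t} = e^{−1.1317} = 0.322484

Final: 0.322484


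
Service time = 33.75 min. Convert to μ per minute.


μ = 1/(service time) in consistent units.
1 minute = 1 min, so μ = 1/33.75 = 0.02963 per minute

Final: 0.02963 /min


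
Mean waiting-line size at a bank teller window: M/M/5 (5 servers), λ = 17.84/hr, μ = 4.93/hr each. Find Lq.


a = λ/μ = 3.6187; ρ = a/5 = 0.7237
P₀ = 0.022259
Lq = P₀·a^c·ρ / (c!·(1−ρ)²) = 0.022259·620.49695·0.7237/(120·0.07632)
= 1.09141

Final: 1.09141


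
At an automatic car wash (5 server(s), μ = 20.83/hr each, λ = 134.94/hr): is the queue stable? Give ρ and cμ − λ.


Total capacity cμ = 5·20.83 = 104.15/hr
ρ = λ/(cμ) = 134.94/104.15 = 1.2956
Stable ⇔ ρ < 1: NO
Spare capacity = cμ − λ = 104.15 − 134.94 = -30.79/hr

Final: ρ = 1.2956; unstable; margin = -30.79/hr


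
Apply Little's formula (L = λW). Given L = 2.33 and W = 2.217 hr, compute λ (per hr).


λ = L/W = 2.33/2.217 = 1.0510 /hr

Final: 1.0510 /hr


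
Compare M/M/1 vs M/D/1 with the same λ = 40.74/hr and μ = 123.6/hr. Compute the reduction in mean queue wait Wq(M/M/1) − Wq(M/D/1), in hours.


ρ = 40.74/123.6 = 0.3296
Wq(M/M/1) = ρ/(μ−λ) = 0.3296/82.86 = 0.003978 hr
Wq(M/D/1) = ρ/(2(μ−λ)) = 0.001989 hr
Savings = 0.003978 − 0.001989 = 0.001989 hr

Final: 0.001989 hr


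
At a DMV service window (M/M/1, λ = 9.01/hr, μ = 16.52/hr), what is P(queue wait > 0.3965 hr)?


ρ = 9.01/16.52 = 0.5454
P(Wq > t) = ρ·e^{−(μ−λ)t} = 0.5454·e^{−2.9777}
= 0.5454·0.050909 = 0.027766

Final: 0.027766


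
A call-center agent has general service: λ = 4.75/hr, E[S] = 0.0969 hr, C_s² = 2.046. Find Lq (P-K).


ρ = λ·E[S] = 4.75·0.0969 = 0.4603
Lq = ρ²(1+C_s²)/(2(1−ρ)) = 0.2119·(1+2.046)/(2·0.5397)
= 0.2119·3.0460/1.0795 = 0.59781

Final: 0.59781


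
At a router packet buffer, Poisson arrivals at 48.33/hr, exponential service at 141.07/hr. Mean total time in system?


W = 1/(μ−λ) = 1/(141.07 − 48.33) = 1/92.74 = 0.01078 hr

Final: 0.01078 hr


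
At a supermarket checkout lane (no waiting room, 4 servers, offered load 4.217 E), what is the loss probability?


B(c,a) = (a^c/c!) / Σ_{k=0}^{c} a^k/k!
a^4/4! = 13.176594
Σ terms (k=0..4): 1.00000 + 4.21700 + 8.89154 + 12.49855 + 13.17659 = 39.783686
B = 13.176594/39.783686 = 0.331206

Final: 0.331206


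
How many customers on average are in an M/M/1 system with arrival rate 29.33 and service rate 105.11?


ρ = λ/μ = 29.33/105.11 = 0.2790
L = ρ/(1−ρ) = 0.2790/(1 − 0.2790) = 0.2790/0.7210 = 0.3870

Final: 0.3870


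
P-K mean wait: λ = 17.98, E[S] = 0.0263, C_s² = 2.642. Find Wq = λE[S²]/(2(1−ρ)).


ρ = λ·E[S] = 17.98·0.0263 = 0.4729
E[S²] = E[S]²(1+C_s²) = 0.0263²·(1+2.642) = 0.002519
Wq = λ·E[S²]/(2(1−ρ)) = 17.98·0.002519/(2·0.5271) = 0.04296 hr

Final: 0.04296 hr


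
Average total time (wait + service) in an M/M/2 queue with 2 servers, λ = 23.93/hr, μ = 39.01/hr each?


a = 0.6134; ρ = 0.3067; P₀ = 0.530554
Lq = P₀·a^c·ρ/(c!(1−ρ)²) = 0.06370
Wq = Lq/λ = 0.06370/23.93 = 0.002662 hr
W = Wq + 1/μ = 0.002662 + 0.02563 = 0.02830 hr

Final: 0.02830 hr


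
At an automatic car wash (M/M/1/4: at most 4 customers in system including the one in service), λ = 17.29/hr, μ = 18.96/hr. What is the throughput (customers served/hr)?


ρ = 0.9119; P_K = (1−ρ)ρ^4/(1−ρ^5) = 0.164914
λ_eff = λ(1 − P_K) = 17.29·(1 − 0.164914) = 17.29·0.835086 = 14.4386 /hr

Final: 14.4386 /hr


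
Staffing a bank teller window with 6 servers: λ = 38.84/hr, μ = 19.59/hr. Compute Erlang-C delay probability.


a = λ/μ = 1.9826; ρ = a/6 = 0.3304
P₀ = 0.137512 (from M/M/c formula)
C(c,a) = [a^c/(c!(1−ρ))]·P₀ = [60.73915/(720·0.6696)]·0.137512
= 0.12599·0.137512 = 0.017326

Final: 0.017326


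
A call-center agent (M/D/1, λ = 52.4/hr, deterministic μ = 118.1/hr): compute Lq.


ρ = 52.4/118.1 = 0.4437
M/D/1: Lq = ρ²/(2(1−ρ)) = 0.1969/(2·0.5563) = 0.17694

Final: 0.17694


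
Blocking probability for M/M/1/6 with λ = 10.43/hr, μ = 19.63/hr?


ρ = λ/μ = 10.43/19.63 = 0.5313
P_K = (1−ρ)ρ^K/(1−ρ^(K+1)) = (0.4687·0.022500)/(1 − 0.011955)
= 0.010545/0.988045 = 0.010673

Final: 0.010673


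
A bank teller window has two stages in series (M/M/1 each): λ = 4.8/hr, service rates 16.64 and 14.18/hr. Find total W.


Each node sees arrival rate λ = 4.8/hr (tandem ⇒ throughput preserved).
W₁ = 1/(μ₁−λ) = 1/(16.64−4.8) = 0.08446 hr
W₂ = 1/(μ₂−λ) = 1/(14.18−4.8) = 0.10661 hr
W_total = W₁ + W₂ = 0.08446 + 0.10661 = 0.19107 hr

Final: 0.19107 hr


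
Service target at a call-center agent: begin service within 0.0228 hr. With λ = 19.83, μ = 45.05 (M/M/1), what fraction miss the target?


ρ = 19.83/45.05 = 0.4402
P(Wq > t) = ρ·e^{−(μ−λ)t} = 0.4402·e^{−0.5750}
= 0.4402·0.562696 = 0.247686

Final: 0.247686


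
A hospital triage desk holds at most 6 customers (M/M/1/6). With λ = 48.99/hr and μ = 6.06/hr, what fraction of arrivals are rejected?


ρ = λ/μ = 48.99/6.06 = 8.0842
P_K = (1−ρ)ρ^K/(1−ρ^(K+1)) = (-7.0842·279131.527212)/(1 − 2256543.484834)
= -1977411.957622/-2256542.484834 = 0.876302

Final: 0.876302


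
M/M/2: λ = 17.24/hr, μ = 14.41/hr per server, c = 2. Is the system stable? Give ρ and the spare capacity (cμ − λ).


Total capacity cμ = 2·14.41 = 28.82/hr
ρ = λ/(cμ) = 17.24/28.82 = 0.5982
Stable ⇔ ρ < 1: YES
Spare capacity = cμ − λ = 28.82 − 17.24 = 11.58/hr

Final: ρ = 0.5982; stable; margin = 11.58/hr


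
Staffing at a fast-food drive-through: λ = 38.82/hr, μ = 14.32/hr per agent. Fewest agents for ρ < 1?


Stability requires cμ > λ ⇔ c > λ/μ.
λ/μ = 38.82/14.32 = 2.7109
Minimum integer c = ⌊2.7109⌋ + 1 = 3
Check: 3·14.32 = 42.96 > 38.82, while 2·14.32 = 28.64 ≤ 38.82

Final: 3 servers


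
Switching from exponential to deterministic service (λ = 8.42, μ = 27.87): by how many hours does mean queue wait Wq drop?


ρ = 8.42/27.87 = 0.3021
Wq(M/M/1) = ρ/(μ−λ) = 0.3021/19.45 = 0.01553 hr
Wq(M/D/1) = ρ/(2(μ−λ)) = 0.007767 hr
Savings = 0.01553 − 0.007767 = 0.007767 hr

Final: 0.007767 hr


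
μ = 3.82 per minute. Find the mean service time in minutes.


Mean service time = 1/μ = 1/3.82 minute = 0.26178 minute
In minutes: 0.26178 × 1 = 0.2618 min

Final: 0.2618 min
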